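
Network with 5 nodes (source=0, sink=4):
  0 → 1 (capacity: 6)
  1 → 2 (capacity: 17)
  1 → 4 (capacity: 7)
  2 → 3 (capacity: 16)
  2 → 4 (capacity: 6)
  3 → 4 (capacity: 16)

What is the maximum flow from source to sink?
Maximum flow = 6

Max flow: 6

Flow assignment:
  0 → 1: 6/6
  1 → 4: 6/7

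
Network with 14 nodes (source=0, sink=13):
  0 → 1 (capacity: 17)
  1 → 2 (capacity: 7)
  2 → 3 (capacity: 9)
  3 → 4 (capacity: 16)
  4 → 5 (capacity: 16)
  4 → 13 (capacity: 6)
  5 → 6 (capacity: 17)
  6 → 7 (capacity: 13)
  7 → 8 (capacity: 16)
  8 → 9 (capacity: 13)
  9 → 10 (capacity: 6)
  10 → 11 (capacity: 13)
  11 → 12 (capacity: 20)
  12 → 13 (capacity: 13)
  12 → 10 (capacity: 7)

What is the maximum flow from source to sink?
Maximum flow = 7

Max flow: 7

Flow assignment:
  0 → 1: 7/17
  1 → 2: 7/7
  2 → 3: 7/9
  3 → 4: 7/16
  4 → 5: 1/16
  4 → 13: 6/6
  5 → 6: 1/17
  6 → 7: 1/13
  7 → 8: 1/16
  8 → 9: 1/13
  9 → 10: 1/6
  10 → 11: 1/13
  11 → 12: 1/20
  12 → 13: 1/13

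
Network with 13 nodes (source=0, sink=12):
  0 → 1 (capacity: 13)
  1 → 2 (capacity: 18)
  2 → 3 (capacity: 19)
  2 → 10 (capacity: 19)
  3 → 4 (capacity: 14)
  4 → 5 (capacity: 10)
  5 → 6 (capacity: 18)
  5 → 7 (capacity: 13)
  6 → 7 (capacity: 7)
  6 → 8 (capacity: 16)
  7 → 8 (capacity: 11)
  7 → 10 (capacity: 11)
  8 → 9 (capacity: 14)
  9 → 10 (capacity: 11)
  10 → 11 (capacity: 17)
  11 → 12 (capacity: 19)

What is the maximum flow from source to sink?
Maximum flow = 13

Max flow: 13

Flow assignment:
  0 → 1: 13/13
  1 → 2: 13/18
  2 → 10: 13/19
  10 → 11: 13/17
  11 → 12: 13/19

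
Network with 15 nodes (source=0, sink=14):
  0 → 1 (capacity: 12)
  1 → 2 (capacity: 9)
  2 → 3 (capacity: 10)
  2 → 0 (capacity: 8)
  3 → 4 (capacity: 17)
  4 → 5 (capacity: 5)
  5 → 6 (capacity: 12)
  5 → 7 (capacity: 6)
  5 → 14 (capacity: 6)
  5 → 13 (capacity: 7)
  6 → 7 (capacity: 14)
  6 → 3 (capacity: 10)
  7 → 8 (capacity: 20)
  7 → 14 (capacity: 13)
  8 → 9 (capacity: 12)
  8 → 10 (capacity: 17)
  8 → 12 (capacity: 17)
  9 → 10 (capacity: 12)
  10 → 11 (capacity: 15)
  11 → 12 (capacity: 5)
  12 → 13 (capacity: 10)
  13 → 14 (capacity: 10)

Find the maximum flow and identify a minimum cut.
Max flow = 5, Min cut edges: (4,5)

Maximum flow: 5
Minimum cut: (4,5)
Partition: S = [0, 1, 2, 3, 4], T = [5, 6, 7, 8, 9, 10, 11, 12, 13, 14]

Max-flow min-cut theorem verified: both equal 5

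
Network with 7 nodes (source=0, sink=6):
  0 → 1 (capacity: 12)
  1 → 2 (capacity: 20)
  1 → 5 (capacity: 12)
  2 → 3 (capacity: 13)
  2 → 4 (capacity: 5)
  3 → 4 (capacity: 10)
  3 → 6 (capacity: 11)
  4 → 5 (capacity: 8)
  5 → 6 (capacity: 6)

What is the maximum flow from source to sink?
Maximum flow = 12

Max flow: 12

Flow assignment:
  0 → 1: 12/12
  1 → 2: 6/20
  1 → 5: 6/12
  2 → 3: 6/13
  3 → 6: 6/11
  5 → 6: 6/6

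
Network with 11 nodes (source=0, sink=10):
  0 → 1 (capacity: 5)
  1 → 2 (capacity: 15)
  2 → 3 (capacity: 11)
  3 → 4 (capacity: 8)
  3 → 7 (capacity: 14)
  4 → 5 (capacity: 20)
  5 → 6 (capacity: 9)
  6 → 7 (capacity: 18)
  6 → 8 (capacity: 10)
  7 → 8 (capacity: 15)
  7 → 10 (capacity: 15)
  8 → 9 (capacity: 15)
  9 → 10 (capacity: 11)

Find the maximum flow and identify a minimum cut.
Max flow = 5, Min cut edges: (0,1)

Maximum flow: 5
Minimum cut: (0,1)
Partition: S = [0], T = [1, 2, 3, 4, 5, 6, 7, 8, 9, 10]

Max-flow min-cut theorem verified: both equal 5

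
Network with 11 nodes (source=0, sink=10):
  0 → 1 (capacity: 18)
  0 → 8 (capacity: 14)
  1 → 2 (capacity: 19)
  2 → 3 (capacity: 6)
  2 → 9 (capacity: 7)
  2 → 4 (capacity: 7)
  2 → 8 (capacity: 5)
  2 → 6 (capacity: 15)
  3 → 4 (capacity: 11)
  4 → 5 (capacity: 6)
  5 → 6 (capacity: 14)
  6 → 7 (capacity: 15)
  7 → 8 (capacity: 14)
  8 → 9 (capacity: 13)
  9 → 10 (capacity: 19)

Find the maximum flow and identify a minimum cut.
Max flow = 19, Min cut edges: (9,10)

Maximum flow: 19
Minimum cut: (9,10)
Partition: S = [0, 1, 2, 3, 4, 5, 6, 7, 8, 9], T = [10]

Max-flow min-cut theorem verified: both equal 19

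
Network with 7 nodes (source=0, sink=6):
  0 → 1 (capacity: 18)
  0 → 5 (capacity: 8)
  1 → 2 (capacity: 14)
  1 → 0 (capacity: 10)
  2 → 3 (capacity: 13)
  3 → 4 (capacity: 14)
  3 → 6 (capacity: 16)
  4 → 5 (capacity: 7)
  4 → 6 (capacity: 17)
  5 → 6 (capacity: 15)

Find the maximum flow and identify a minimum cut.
Max flow = 21, Min cut edges: (0,5), (2,3)

Maximum flow: 21
Minimum cut: (0,5), (2,3)
Partition: S = [0, 1, 2], T = [3, 4, 5, 6]

Max-flow min-cut theorem verified: both equal 21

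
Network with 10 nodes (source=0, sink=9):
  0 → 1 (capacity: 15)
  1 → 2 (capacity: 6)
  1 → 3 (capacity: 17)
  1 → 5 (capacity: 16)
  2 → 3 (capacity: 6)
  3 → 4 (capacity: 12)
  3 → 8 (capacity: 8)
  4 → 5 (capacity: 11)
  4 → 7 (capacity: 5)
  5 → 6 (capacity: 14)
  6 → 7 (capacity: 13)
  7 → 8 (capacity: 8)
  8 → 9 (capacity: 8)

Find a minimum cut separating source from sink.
Min cut value = 8, edges: (8,9)

Min cut value: 8
Partition: S = [0, 1, 2, 3, 4, 5, 6, 7, 8], T = [9]
Cut edges: (8,9)

By max-flow min-cut theorem, max flow = min cut = 8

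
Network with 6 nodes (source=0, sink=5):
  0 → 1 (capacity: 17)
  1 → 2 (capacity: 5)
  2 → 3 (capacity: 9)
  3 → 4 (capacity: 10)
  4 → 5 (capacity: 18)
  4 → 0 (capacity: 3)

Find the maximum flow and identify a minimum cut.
Max flow = 5, Min cut edges: (1,2)

Maximum flow: 5
Minimum cut: (1,2)
Partition: S = [0, 1], T = [2, 3, 4, 5]

Max-flow min-cut theorem verified: both equal 5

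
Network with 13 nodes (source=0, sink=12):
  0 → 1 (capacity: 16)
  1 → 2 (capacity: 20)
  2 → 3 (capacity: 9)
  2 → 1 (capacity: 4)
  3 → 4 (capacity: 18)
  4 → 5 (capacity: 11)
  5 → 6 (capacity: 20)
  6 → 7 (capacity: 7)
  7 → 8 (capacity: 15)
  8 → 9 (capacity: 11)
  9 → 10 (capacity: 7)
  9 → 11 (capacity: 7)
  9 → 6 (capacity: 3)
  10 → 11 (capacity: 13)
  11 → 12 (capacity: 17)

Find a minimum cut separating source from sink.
Min cut value = 7, edges: (6,7)

Min cut value: 7
Partition: S = [0, 1, 2, 3, 4, 5, 6], T = [7, 8, 9, 10, 11, 12]
Cut edges: (6,7)

By max-flow min-cut theorem, max flow = min cut = 7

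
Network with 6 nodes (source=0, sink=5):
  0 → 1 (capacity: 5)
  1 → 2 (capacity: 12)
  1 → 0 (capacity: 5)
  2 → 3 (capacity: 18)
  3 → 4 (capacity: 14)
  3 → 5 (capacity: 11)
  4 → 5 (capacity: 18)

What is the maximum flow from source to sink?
Maximum flow = 5

Max flow: 5

Flow assignment:
  0 → 1: 5/5
  1 → 2: 5/12
  2 → 3: 5/18
  3 → 5: 5/11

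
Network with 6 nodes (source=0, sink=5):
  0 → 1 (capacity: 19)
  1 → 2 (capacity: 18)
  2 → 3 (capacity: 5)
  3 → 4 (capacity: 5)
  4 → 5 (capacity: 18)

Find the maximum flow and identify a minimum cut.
Max flow = 5, Min cut edges: (3,4)

Maximum flow: 5
Minimum cut: (3,4)
Partition: S = [0, 1, 2, 3], T = [4, 5]

Max-flow min-cut theorem verified: both equal 5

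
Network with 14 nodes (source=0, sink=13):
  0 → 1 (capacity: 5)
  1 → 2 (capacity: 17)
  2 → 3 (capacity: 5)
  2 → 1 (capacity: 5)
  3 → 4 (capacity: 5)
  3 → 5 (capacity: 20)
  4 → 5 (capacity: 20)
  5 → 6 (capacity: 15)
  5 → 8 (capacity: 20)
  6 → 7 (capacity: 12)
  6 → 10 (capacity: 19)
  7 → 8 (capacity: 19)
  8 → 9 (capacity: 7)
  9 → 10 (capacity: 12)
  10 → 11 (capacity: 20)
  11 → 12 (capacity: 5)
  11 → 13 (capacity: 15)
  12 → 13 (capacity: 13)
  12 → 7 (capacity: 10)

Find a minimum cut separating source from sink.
Min cut value = 5, edges: (2,3)

Min cut value: 5
Partition: S = [0, 1, 2], T = [3, 4, 5, 6, 7, 8, 9, 10, 11, 12, 13]
Cut edges: (2,3)

By max-flow min-cut theorem, max flow = min cut = 5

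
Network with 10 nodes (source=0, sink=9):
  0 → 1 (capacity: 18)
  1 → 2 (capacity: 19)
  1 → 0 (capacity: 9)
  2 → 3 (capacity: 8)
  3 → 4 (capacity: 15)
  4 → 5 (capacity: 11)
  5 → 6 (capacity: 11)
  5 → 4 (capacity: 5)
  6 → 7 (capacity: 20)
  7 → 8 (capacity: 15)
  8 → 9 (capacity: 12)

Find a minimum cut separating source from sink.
Min cut value = 8, edges: (2,3)

Min cut value: 8
Partition: S = [0, 1, 2], T = [3, 4, 5, 6, 7, 8, 9]
Cut edges: (2,3)

By max-flow min-cut theorem, max flow = min cut = 8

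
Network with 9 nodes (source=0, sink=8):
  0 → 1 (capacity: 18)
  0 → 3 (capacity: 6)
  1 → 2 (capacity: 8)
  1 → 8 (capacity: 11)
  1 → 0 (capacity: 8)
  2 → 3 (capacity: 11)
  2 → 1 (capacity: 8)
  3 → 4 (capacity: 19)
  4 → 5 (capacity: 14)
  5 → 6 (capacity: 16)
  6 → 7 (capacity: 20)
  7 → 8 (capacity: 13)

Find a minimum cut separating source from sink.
Min cut value = 24, edges: (1,8), (7,8)

Min cut value: 24
Partition: S = [0, 1, 2, 3, 4, 5, 6, 7], T = [8]
Cut edges: (1,8), (7,8)

By max-flow min-cut theorem, max flow = min cut = 24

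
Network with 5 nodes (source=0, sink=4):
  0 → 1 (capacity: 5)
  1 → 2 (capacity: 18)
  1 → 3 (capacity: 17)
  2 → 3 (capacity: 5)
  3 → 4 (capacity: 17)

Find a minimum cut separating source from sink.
Min cut value = 5, edges: (0,1)

Min cut value: 5
Partition: S = [0], T = [1, 2, 3, 4]
Cut edges: (0,1)

By max-flow min-cut theorem, max flow = min cut = 5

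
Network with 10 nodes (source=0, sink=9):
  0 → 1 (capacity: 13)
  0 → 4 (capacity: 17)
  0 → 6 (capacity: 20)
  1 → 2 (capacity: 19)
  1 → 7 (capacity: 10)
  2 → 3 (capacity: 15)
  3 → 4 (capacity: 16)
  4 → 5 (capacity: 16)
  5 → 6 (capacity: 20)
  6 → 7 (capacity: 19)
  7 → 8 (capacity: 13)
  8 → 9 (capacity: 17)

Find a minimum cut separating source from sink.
Min cut value = 13, edges: (7,8)

Min cut value: 13
Partition: S = [0, 1, 2, 3, 4, 5, 6, 7], T = [8, 9]
Cut edges: (7,8)

By max-flow min-cut theorem, max flow = min cut = 13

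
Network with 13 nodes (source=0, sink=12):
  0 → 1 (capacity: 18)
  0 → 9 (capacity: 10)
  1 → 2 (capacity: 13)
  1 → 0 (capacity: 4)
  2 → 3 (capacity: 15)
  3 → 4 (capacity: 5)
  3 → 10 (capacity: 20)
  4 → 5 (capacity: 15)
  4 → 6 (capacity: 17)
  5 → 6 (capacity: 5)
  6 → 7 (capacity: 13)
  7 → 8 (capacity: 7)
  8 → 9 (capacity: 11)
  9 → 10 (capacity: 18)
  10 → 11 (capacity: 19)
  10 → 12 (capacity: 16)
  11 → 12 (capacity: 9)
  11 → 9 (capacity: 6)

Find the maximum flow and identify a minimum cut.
Max flow = 23, Min cut edges: (0,9), (1,2)

Maximum flow: 23
Minimum cut: (0,9), (1,2)
Partition: S = [0, 1], T = [2, 3, 4, 5, 6, 7, 8, 9, 10, 11, 12]

Max-flow min-cut theorem verified: both equal 23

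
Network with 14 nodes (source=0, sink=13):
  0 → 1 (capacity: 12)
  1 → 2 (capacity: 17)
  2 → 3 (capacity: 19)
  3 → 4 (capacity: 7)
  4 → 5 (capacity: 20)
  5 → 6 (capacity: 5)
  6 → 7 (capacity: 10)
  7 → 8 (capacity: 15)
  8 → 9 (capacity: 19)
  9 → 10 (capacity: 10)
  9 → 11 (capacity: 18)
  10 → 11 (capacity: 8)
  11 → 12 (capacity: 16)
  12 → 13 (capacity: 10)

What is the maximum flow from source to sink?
Maximum flow = 5

Max flow: 5

Flow assignment:
  0 → 1: 5/12
  1 → 2: 5/17
  2 → 3: 5/19
  3 → 4: 5/7
  4 → 5: 5/20
  5 → 6: 5/5
  6 → 7: 5/10
  7 → 8: 5/15
  8 → 9: 5/19
  9 → 11: 5/18
  11 → 12: 5/16
  12 → 13: 5/10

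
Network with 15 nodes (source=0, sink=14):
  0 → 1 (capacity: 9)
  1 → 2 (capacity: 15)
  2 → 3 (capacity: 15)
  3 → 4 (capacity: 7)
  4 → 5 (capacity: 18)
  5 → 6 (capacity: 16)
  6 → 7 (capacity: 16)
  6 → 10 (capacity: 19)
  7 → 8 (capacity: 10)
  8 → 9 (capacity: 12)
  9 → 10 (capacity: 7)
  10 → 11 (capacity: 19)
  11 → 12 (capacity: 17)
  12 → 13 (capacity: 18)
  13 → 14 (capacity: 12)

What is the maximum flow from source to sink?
Maximum flow = 7

Max flow: 7

Flow assignment:
  0 → 1: 7/9
  1 → 2: 7/15
  2 → 3: 7/15
  3 → 4: 7/7
  4 → 5: 7/18
  5 → 6: 7/16
  6 → 10: 7/19
  10 → 11: 7/19
  11 → 12: 7/17
  12 → 13: 7/18
  13 → 14: 7/12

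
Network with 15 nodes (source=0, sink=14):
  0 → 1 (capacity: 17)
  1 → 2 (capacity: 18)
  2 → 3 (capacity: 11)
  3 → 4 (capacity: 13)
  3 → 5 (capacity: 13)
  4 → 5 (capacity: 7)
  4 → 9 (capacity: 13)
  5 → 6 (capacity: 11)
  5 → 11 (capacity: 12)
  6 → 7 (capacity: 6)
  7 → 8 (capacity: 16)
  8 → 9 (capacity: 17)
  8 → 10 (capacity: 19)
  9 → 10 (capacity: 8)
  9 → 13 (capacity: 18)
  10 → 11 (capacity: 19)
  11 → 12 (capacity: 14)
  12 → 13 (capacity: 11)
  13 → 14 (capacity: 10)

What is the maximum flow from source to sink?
Maximum flow = 10

Max flow: 10

Flow assignment:
  0 → 1: 10/17
  1 → 2: 10/18
  2 → 3: 10/11
  3 → 4: 10/13
  4 → 9: 10/13
  9 → 13: 10/18
  13 → 14: 10/10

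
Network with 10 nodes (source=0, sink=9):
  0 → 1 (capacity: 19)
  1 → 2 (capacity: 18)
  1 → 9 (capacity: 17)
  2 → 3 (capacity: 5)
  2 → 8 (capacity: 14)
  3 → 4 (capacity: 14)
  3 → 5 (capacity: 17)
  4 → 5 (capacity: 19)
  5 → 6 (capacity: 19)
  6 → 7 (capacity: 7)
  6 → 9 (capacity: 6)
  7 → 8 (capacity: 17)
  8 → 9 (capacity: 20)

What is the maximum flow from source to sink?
Maximum flow = 19

Max flow: 19

Flow assignment:
  0 → 1: 19/19
  1 → 2: 2/18
  1 → 9: 17/17
  2 → 8: 2/14
  8 → 9: 2/20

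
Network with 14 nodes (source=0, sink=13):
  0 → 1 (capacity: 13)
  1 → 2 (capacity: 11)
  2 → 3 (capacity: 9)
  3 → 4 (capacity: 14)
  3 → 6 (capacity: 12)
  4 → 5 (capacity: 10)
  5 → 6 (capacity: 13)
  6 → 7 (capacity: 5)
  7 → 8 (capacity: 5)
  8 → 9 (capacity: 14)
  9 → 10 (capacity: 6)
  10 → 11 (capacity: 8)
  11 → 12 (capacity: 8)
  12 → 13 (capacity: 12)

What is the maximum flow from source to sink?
Maximum flow = 5

Max flow: 5

Flow assignment:
  0 → 1: 5/13
  1 → 2: 5/11
  2 → 3: 5/9
  3 → 6: 5/12
  6 → 7: 5/5
  7 → 8: 5/5
  8 → 9: 5/14
  9 → 10: 5/6
  10 → 11: 5/8
  11 → 12: 5/8
  12 → 13: 5/12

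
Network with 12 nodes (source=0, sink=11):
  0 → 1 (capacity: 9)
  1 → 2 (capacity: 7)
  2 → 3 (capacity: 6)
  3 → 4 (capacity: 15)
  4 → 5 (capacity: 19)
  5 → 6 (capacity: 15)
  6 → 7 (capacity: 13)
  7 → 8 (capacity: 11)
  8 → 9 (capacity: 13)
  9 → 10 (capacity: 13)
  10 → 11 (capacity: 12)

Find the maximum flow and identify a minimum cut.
Max flow = 6, Min cut edges: (2,3)

Maximum flow: 6
Minimum cut: (2,3)
Partition: S = [0, 1, 2], T = [3, 4, 5, 6, 7, 8, 9, 10, 11]

Max-flow min-cut theorem verified: both equal 6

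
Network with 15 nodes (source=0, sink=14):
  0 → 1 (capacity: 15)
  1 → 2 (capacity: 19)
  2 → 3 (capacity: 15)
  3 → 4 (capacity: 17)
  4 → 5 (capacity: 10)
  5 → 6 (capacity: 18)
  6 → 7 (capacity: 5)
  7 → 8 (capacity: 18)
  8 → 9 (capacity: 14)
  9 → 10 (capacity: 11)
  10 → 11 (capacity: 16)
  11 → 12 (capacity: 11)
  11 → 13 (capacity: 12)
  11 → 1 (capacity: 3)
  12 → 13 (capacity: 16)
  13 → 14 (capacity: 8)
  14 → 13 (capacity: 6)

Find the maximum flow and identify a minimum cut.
Max flow = 5, Min cut edges: (6,7)

Maximum flow: 5
Minimum cut: (6,7)
Partition: S = [0, 1, 2, 3, 4, 5, 6], T = [7, 8, 9, 10, 11, 12, 13, 14]

Max-flow min-cut theorem verified: both equal 5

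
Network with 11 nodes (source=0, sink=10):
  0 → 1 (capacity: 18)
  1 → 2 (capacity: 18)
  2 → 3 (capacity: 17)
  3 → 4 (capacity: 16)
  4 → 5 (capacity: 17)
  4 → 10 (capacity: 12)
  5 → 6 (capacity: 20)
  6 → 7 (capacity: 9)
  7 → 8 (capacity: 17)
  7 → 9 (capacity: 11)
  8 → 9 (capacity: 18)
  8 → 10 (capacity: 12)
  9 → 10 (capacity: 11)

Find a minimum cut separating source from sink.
Min cut value = 16, edges: (3,4)

Min cut value: 16
Partition: S = [0, 1, 2, 3], T = [4, 5, 6, 7, 8, 9, 10]
Cut edges: (3,4)

By max-flow min-cut theorem, max flow = min cut = 16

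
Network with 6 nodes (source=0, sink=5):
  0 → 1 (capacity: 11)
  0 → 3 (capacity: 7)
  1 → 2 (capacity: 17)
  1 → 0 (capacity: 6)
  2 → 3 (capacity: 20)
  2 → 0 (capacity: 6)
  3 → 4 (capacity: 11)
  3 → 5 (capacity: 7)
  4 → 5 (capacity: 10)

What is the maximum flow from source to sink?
Maximum flow = 17

Max flow: 17

Flow assignment:
  0 → 1: 11/11
  0 → 3: 6/7
  1 → 2: 11/17
  2 → 3: 11/20
  3 → 4: 10/11
  3 → 5: 7/7
  4 → 5: 10/10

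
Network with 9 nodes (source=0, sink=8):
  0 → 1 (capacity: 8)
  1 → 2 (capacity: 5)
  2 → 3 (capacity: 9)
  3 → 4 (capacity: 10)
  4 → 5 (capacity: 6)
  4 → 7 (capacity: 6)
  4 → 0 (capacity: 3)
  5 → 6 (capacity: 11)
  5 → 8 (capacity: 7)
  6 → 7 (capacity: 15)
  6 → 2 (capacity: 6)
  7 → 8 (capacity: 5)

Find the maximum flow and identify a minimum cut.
Max flow = 5, Min cut edges: (1,2)

Maximum flow: 5
Minimum cut: (1,2)
Partition: S = [0, 1], T = [2, 3, 4, 5, 6, 7, 8]

Max-flow min-cut theorem verified: both equal 5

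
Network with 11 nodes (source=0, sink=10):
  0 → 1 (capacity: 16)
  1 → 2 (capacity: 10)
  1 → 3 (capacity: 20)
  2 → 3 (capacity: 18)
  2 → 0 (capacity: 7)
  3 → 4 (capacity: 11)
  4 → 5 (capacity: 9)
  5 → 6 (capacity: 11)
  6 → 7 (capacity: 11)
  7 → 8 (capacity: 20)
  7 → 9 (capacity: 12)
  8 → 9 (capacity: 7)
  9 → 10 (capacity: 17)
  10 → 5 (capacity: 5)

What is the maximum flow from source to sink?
Maximum flow = 9

Max flow: 9

Flow assignment:
  0 → 1: 9/16
  1 → 3: 9/20
  3 → 4: 9/11
  4 → 5: 9/9
  5 → 6: 9/11
  6 → 7: 9/11
  7 → 9: 9/12
  9 → 10: 9/17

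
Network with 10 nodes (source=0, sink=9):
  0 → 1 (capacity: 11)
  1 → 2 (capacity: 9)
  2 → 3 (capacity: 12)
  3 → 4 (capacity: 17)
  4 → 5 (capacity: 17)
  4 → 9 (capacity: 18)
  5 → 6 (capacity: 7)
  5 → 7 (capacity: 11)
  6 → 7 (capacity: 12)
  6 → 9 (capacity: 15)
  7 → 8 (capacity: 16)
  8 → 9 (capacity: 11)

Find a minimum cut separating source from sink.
Min cut value = 9, edges: (1,2)

Min cut value: 9
Partition: S = [0, 1], T = [2, 3, 4, 5, 6, 7, 8, 9]
Cut edges: (1,2)

By max-flow min-cut theorem, max flow = min cut = 9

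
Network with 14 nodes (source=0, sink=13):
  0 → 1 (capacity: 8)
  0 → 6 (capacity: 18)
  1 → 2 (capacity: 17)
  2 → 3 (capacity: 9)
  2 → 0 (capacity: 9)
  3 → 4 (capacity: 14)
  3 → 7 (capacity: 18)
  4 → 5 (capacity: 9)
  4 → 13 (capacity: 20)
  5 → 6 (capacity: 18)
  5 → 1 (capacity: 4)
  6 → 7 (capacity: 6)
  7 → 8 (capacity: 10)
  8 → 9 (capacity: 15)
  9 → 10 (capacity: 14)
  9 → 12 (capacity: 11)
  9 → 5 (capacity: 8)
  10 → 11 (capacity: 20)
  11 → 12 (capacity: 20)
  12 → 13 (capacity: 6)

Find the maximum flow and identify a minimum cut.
Max flow = 14, Min cut edges: (0,1), (6,7)

Maximum flow: 14
Minimum cut: (0,1), (6,7)
Partition: S = [0, 6], T = [1, 2, 3, 4, 5, 7, 8, 9, 10, 11, 12, 13]

Max-flow min-cut theorem verified: both equal 14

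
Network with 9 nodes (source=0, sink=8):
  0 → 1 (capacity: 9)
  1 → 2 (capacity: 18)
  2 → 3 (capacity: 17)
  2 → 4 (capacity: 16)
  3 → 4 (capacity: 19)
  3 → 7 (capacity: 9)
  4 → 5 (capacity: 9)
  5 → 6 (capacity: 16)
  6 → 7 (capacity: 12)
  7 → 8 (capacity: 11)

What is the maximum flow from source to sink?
Maximum flow = 9

Max flow: 9

Flow assignment:
  0 → 1: 9/9
  1 → 2: 9/18
  2 → 3: 9/17
  3 → 7: 9/9
  7 → 8: 9/11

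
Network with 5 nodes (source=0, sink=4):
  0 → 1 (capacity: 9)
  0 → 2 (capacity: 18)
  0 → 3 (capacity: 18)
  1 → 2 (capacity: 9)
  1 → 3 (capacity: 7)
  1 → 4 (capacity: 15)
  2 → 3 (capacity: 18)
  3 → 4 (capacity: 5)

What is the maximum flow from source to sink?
Maximum flow = 14

Max flow: 14

Flow assignment:
  0 → 1: 9/9
  0 → 3: 5/18
  1 → 4: 9/15
  3 → 4: 5/5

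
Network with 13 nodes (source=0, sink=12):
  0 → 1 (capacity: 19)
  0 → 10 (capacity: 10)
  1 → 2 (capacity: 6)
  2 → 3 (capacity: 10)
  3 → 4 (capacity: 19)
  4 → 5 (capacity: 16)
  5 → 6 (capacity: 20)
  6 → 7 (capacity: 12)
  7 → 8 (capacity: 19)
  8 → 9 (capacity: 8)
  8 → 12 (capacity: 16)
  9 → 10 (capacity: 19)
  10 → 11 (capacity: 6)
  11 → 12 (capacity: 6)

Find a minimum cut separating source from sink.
Min cut value = 12, edges: (1,2), (11,12)

Min cut value: 12
Partition: S = [0, 1, 9, 10, 11], T = [2, 3, 4, 5, 6, 7, 8, 12]
Cut edges: (1,2), (11,12)

By max-flow min-cut theorem, max flow = min cut = 12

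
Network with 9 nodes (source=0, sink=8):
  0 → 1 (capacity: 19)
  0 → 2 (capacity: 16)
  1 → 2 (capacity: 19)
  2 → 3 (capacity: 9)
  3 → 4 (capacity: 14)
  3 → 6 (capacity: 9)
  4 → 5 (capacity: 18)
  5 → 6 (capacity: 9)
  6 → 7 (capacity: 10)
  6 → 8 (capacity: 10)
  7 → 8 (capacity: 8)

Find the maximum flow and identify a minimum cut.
Max flow = 9, Min cut edges: (2,3)

Maximum flow: 9
Minimum cut: (2,3)
Partition: S = [0, 1, 2], T = [3, 4, 5, 6, 7, 8]

Max-flow min-cut theorem verified: both equal 9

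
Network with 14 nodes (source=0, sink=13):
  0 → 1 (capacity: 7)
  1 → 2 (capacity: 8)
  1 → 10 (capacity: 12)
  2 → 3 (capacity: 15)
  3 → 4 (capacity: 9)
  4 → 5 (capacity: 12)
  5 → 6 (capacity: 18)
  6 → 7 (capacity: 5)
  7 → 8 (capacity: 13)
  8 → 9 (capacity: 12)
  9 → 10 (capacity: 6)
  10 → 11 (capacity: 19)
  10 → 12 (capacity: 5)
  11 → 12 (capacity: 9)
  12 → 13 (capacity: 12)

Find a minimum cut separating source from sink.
Min cut value = 7, edges: (0,1)

Min cut value: 7
Partition: S = [0], T = [1, 2, 3, 4, 5, 6, 7, 8, 9, 10, 11, 12, 13]
Cut edges: (0,1)

By max-flow min-cut theorem, max flow = min cut = 7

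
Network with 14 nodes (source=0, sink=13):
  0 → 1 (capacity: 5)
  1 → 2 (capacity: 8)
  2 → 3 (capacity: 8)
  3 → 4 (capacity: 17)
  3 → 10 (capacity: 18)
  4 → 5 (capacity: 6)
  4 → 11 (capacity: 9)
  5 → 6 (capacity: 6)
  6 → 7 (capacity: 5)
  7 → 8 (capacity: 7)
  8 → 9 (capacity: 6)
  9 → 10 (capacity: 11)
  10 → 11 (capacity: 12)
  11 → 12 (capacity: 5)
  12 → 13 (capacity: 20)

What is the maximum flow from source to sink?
Maximum flow = 5

Max flow: 5

Flow assignment:
  0 → 1: 5/5
  1 → 2: 5/8
  2 → 3: 5/8
  3 → 4: 5/17
  4 → 11: 5/9
  11 → 12: 5/5
  12 → 13: 5/20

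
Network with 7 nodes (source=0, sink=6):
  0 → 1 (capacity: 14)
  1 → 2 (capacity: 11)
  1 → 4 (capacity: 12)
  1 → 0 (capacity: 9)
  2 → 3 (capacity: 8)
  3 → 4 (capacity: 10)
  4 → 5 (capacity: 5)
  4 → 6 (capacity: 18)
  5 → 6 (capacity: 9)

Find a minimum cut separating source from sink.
Min cut value = 14, edges: (0,1)

Min cut value: 14
Partition: S = [0], T = [1, 2, 3, 4, 5, 6]
Cut edges: (0,1)

By max-flow min-cut theorem, max flow = min cut = 14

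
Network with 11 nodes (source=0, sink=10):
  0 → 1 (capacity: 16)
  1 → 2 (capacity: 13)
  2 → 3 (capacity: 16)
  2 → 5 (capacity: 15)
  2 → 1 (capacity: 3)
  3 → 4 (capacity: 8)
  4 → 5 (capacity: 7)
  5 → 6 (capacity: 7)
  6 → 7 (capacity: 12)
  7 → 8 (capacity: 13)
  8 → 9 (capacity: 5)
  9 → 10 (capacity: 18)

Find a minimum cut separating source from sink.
Min cut value = 5, edges: (8,9)

Min cut value: 5
Partition: S = [0, 1, 2, 3, 4, 5, 6, 7, 8], T = [9, 10]
Cut edges: (8,9)

By max-flow min-cut theorem, max flow = min cut = 5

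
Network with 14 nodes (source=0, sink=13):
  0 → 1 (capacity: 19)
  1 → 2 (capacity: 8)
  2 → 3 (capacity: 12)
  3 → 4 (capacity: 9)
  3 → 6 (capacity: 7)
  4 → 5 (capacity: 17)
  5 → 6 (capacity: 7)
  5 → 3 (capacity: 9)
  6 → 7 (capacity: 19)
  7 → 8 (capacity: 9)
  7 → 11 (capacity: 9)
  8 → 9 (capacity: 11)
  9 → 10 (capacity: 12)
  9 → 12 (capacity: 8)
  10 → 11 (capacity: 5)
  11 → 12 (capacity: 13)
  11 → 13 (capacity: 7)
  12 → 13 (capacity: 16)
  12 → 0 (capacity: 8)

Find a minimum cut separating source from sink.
Min cut value = 8, edges: (1,2)

Min cut value: 8
Partition: S = [0, 1], T = [2, 3, 4, 5, 6, 7, 8, 9, 10, 11, 12, 13]
Cut edges: (1,2)

By max-flow min-cut theorem, max flow = min cut = 8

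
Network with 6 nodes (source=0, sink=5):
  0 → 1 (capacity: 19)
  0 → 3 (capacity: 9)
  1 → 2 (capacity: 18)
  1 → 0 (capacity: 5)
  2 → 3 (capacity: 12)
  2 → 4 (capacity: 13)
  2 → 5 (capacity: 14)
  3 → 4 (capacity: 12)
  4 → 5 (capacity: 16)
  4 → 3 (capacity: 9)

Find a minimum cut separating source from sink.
Min cut value = 27, edges: (0,3), (1,2)

Min cut value: 27
Partition: S = [0, 1], T = [2, 3, 4, 5]
Cut edges: (0,3), (1,2)

By max-flow min-cut theorem, max flow = min cut = 27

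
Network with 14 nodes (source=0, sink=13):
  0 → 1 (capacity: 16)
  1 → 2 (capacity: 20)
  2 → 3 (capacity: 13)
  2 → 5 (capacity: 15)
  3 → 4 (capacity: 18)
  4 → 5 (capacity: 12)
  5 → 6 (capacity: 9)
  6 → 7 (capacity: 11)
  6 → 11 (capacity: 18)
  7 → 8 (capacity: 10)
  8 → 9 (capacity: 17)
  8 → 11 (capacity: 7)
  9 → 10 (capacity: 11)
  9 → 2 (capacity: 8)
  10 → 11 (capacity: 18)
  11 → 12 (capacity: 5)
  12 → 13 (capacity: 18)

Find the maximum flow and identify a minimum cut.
Max flow = 5, Min cut edges: (11,12)

Maximum flow: 5
Minimum cut: (11,12)
Partition: S = [0, 1, 2, 3, 4, 5, 6, 7, 8, 9, 10, 11], T = [12, 13]

Max-flow min-cut theorem verified: both equal 5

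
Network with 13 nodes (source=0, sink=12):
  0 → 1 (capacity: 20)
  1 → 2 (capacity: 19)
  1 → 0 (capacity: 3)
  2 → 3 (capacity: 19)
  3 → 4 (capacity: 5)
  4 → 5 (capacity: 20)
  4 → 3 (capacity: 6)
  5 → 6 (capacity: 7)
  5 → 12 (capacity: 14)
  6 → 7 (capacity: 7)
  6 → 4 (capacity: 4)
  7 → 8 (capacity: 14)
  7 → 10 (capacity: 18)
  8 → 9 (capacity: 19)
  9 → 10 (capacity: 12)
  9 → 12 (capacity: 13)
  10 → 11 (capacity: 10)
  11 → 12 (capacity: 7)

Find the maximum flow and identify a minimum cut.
Max flow = 5, Min cut edges: (3,4)

Maximum flow: 5
Minimum cut: (3,4)
Partition: S = [0, 1, 2, 3], T = [4, 5, 6, 7, 8, 9, 10, 11, 12]

Max-flow min-cut theorem verified: both equal 5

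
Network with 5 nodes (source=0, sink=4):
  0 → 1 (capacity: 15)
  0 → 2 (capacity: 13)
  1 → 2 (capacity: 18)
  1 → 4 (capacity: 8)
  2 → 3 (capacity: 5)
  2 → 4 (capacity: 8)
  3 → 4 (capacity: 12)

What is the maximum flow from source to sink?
Maximum flow = 21

Max flow: 21

Flow assignment:
  0 → 1: 8/15
  0 → 2: 13/13
  1 → 4: 8/8
  2 → 3: 5/5
  2 → 4: 8/8
  3 → 4: 5/12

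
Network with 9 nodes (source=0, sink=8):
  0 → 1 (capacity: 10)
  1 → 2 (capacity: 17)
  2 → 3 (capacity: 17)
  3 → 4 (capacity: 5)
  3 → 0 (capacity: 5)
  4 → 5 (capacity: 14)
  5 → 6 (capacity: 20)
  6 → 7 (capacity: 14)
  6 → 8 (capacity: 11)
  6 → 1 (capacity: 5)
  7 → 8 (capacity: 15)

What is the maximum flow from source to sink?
Maximum flow = 5

Max flow: 5

Flow assignment:
  0 → 1: 10/10
  1 → 2: 10/17
  2 → 3: 10/17
  3 → 4: 5/5
  3 → 0: 5/5
  4 → 5: 5/14
  5 → 6: 5/20
  6 → 8: 5/11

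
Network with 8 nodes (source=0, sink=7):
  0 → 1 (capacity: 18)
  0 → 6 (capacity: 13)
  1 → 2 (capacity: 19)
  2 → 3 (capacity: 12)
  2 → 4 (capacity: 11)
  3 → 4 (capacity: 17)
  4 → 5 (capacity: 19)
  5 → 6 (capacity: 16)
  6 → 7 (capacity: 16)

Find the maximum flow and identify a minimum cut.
Max flow = 16, Min cut edges: (6,7)

Maximum flow: 16
Minimum cut: (6,7)
Partition: S = [0, 1, 2, 3, 4, 5, 6], T = [7]

Max-flow min-cut theorem verified: both equal 16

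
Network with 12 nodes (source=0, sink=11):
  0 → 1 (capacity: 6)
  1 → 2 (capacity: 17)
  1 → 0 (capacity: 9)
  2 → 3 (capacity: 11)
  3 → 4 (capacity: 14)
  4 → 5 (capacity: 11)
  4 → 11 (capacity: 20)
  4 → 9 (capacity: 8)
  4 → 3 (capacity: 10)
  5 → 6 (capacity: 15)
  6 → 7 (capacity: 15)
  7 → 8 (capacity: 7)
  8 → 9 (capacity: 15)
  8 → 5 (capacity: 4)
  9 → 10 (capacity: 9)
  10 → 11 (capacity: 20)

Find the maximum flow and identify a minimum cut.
Max flow = 6, Min cut edges: (0,1)

Maximum flow: 6
Minimum cut: (0,1)
Partition: S = [0], T = [1, 2, 3, 4, 5, 6, 7, 8, 9, 10, 11]

Max-flow min-cut theorem verified: both equal 6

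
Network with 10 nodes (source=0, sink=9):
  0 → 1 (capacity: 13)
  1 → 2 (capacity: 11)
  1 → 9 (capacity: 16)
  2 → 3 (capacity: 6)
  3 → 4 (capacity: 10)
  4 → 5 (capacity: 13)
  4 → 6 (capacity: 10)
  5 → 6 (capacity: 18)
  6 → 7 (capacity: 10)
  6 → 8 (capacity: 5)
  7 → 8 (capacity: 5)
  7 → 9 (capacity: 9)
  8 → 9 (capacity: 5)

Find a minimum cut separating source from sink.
Min cut value = 13, edges: (0,1)

Min cut value: 13
Partition: S = [0], T = [1, 2, 3, 4, 5, 6, 7, 8, 9]
Cut edges: (0,1)

By max-flow min-cut theorem, max flow = min cut = 13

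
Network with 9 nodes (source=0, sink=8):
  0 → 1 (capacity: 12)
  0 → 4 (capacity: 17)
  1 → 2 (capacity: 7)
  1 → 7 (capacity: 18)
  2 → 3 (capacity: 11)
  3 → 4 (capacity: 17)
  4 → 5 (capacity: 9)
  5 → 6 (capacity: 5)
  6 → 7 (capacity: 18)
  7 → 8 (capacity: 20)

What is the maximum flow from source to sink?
Maximum flow = 17

Max flow: 17

Flow assignment:
  0 → 1: 12/12
  0 → 4: 5/17
  1 → 7: 12/18
  4 → 5: 5/9
  5 → 6: 5/5
  6 → 7: 5/18
  7 → 8: 17/20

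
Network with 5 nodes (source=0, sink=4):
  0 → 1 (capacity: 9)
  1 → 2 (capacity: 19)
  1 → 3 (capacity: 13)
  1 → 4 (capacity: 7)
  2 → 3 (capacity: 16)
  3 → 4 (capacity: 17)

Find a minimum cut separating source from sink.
Min cut value = 9, edges: (0,1)

Min cut value: 9
Partition: S = [0], T = [1, 2, 3, 4]
Cut edges: (0,1)

By max-flow min-cut theorem, max flow = min cut = 9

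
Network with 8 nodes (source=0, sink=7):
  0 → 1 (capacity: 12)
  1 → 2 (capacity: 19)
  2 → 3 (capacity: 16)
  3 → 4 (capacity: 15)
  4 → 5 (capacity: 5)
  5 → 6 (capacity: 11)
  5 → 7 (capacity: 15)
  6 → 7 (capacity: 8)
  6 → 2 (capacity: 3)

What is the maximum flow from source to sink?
Maximum flow = 5

Max flow: 5

Flow assignment:
  0 → 1: 5/12
  1 → 2: 5/19
  2 → 3: 5/16
  3 → 4: 5/15
  4 → 5: 5/5
  5 → 7: 5/15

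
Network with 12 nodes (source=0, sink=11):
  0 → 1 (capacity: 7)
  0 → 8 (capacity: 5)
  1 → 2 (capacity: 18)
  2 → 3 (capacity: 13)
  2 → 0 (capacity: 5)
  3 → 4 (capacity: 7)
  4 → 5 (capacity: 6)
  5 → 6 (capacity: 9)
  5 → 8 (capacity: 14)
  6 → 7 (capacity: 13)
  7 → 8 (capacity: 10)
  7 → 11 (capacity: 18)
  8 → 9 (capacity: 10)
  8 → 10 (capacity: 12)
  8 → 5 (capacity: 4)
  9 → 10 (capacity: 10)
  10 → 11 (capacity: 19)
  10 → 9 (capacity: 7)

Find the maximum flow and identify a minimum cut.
Max flow = 11, Min cut edges: (0,8), (4,5)

Maximum flow: 11
Minimum cut: (0,8), (4,5)
Partition: S = [0, 1, 2, 3, 4], T = [5, 6, 7, 8, 9, 10, 11]

Max-flow min-cut theorem verified: both equal 11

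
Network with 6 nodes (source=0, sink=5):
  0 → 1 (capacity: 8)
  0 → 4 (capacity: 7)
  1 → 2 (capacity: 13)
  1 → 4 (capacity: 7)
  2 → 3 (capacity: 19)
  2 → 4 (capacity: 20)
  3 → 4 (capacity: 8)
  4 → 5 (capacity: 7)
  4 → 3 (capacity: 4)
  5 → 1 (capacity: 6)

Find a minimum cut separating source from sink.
Min cut value = 7, edges: (4,5)

Min cut value: 7
Partition: S = [0, 1, 2, 3, 4], T = [5]
Cut edges: (4,5)

By max-flow min-cut theorem, max flow = min cut = 7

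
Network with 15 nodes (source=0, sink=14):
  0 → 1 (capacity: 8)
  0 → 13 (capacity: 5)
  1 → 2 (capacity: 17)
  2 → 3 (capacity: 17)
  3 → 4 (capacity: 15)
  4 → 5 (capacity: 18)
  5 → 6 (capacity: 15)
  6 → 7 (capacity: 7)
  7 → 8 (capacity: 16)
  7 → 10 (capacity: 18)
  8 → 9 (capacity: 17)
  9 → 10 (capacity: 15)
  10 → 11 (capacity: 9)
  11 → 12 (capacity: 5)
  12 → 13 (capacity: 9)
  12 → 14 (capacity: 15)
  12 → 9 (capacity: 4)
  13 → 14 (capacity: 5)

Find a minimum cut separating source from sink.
Min cut value = 10, edges: (11,12), (13,14)

Min cut value: 10
Partition: S = [0, 1, 2, 3, 4, 5, 6, 7, 8, 9, 10, 11, 13], T = [12, 14]
Cut edges: (11,12), (13,14)

By max-flow min-cut theorem, max flow = min cut = 10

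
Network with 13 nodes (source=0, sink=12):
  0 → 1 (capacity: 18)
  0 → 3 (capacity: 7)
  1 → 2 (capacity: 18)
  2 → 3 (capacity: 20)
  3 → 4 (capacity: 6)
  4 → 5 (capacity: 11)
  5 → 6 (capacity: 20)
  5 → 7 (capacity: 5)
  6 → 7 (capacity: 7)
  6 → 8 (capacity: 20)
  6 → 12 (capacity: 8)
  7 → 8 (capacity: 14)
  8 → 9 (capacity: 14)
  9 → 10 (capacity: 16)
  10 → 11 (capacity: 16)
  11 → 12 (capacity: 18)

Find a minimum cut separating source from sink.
Min cut value = 6, edges: (3,4)

Min cut value: 6
Partition: S = [0, 1, 2, 3], T = [4, 5, 6, 7, 8, 9, 10, 11, 12]
Cut edges: (3,4)

By max-flow min-cut theorem, max flow = min cut = 6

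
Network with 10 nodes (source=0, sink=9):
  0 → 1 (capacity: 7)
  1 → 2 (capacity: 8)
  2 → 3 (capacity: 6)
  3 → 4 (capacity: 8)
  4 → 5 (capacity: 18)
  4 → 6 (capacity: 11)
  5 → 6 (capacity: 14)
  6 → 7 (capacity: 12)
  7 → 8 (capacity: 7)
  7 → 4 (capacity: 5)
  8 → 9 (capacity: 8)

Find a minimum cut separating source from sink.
Min cut value = 6, edges: (2,3)

Min cut value: 6
Partition: S = [0, 1, 2], T = [3, 4, 5, 6, 7, 8, 9]
Cut edges: (2,3)

By max-flow min-cut theorem, max flow = min cut = 6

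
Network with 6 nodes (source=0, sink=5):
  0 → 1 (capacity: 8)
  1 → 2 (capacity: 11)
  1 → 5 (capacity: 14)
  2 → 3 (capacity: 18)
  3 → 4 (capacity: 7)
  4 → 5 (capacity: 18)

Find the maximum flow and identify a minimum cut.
Max flow = 8, Min cut edges: (0,1)

Maximum flow: 8
Minimum cut: (0,1)
Partition: S = [0], T = [1, 2, 3, 4, 5]

Max-flow min-cut theorem verified: both equal 8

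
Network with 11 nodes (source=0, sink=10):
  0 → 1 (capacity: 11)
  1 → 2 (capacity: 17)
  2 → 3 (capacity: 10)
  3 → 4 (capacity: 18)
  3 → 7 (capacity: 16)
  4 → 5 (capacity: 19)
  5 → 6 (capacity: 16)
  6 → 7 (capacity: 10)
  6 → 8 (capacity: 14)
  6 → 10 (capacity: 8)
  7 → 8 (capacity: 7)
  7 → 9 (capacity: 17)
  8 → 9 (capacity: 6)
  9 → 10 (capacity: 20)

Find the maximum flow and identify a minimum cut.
Max flow = 10, Min cut edges: (2,3)

Maximum flow: 10
Minimum cut: (2,3)
Partition: S = [0, 1, 2], T = [3, 4, 5, 6, 7, 8, 9, 10]

Max-flow min-cut theorem verified: both equal 10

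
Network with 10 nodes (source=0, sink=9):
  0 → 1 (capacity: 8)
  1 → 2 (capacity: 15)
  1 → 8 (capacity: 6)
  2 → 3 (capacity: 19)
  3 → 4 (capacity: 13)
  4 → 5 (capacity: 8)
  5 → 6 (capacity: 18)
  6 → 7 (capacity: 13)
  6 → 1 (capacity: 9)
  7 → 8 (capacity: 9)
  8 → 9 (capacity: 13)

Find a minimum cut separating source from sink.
Min cut value = 8, edges: (0,1)

Min cut value: 8
Partition: S = [0], T = [1, 2, 3, 4, 5, 6, 7, 8, 9]
Cut edges: (0,1)

By max-flow min-cut theorem, max flow = min cut = 8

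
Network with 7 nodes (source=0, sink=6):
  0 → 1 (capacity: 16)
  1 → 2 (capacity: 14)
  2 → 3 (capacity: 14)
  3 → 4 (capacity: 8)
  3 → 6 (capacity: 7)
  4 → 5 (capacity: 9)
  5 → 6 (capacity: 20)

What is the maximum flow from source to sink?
Maximum flow = 14

Max flow: 14

Flow assignment:
  0 → 1: 14/16
  1 → 2: 14/14
  2 → 3: 14/14
  3 → 4: 7/8
  3 → 6: 7/7
  4 → 5: 7/9
  5 → 6: 7/20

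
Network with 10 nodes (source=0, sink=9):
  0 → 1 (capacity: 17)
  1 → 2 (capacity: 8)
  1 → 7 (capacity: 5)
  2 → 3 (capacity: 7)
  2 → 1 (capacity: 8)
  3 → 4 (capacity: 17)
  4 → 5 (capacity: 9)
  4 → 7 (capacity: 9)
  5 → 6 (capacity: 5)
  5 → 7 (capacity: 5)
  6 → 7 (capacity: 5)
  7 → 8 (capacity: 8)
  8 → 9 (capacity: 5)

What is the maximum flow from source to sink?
Maximum flow = 5

Max flow: 5

Flow assignment:
  0 → 1: 5/17
  1 → 2: 5/8
  2 → 3: 5/7
  3 → 4: 5/17
  4 → 7: 5/9
  7 → 8: 5/8
  8 → 9: 5/5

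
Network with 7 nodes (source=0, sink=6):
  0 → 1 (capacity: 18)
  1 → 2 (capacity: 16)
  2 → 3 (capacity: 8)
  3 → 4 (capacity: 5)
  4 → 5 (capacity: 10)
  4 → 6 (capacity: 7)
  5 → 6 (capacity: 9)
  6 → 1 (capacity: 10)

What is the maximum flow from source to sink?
Maximum flow = 5

Max flow: 5

Flow assignment:
  0 → 1: 5/18
  1 → 2: 5/16
  2 → 3: 5/8
  3 → 4: 5/5
  4 → 6: 5/7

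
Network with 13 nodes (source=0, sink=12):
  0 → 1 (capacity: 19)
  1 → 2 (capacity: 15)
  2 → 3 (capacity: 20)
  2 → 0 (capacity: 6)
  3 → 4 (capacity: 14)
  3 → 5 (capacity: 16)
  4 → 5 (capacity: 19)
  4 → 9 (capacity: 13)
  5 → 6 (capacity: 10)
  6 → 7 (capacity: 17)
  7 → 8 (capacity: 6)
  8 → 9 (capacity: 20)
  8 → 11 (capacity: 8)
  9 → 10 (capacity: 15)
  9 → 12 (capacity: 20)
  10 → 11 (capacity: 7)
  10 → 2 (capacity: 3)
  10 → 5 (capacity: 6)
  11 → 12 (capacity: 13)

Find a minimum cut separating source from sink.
Min cut value = 15, edges: (1,2)

Min cut value: 15
Partition: S = [0, 1], T = [2, 3, 4, 5, 6, 7, 8, 9, 10, 11, 12]
Cut edges: (1,2)

By max-flow min-cut theorem, max flow = min cut = 15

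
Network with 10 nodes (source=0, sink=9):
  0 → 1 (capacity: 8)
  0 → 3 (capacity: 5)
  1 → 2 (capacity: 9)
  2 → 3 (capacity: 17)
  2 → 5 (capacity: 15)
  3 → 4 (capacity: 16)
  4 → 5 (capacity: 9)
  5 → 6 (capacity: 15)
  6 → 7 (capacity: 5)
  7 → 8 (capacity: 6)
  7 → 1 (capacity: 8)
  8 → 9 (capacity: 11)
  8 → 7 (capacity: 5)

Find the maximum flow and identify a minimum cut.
Max flow = 5, Min cut edges: (6,7)

Maximum flow: 5
Minimum cut: (6,7)
Partition: S = [0, 1, 2, 3, 4, 5, 6], T = [7, 8, 9]

Max-flow min-cut theorem verified: both equal 5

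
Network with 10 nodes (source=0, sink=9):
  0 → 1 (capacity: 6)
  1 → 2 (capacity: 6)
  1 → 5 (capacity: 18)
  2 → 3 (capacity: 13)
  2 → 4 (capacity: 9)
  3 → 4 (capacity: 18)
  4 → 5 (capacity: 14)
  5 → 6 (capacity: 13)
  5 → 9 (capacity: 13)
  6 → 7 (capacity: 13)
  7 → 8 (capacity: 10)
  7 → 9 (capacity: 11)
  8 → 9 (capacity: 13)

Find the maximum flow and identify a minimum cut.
Max flow = 6, Min cut edges: (0,1)

Maximum flow: 6
Minimum cut: (0,1)
Partition: S = [0], T = [1, 2, 3, 4, 5, 6, 7, 8, 9]

Max-flow min-cut theorem verified: both equal 6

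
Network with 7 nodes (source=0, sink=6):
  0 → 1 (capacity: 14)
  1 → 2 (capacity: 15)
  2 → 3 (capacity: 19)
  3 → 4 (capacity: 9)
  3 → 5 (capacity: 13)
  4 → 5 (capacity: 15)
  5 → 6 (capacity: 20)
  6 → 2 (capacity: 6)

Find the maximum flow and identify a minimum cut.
Max flow = 14, Min cut edges: (0,1)

Maximum flow: 14
Minimum cut: (0,1)
Partition: S = [0], T = [1, 2, 3, 4, 5, 6]

Max-flow min-cut theorem verified: both equal 14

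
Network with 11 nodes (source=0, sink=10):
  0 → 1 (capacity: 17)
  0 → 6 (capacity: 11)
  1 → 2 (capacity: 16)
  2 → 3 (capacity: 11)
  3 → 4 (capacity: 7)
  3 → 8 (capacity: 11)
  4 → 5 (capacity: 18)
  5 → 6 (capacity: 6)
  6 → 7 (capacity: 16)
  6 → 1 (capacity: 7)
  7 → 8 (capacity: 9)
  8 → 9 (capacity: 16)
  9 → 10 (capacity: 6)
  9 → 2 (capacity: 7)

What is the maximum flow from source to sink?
Maximum flow = 6

Max flow: 6

Flow assignment:
  0 → 1: 6/17
  1 → 2: 6/16
  2 → 3: 6/11
  3 → 8: 6/11
  8 → 9: 6/16
  9 → 10: 6/6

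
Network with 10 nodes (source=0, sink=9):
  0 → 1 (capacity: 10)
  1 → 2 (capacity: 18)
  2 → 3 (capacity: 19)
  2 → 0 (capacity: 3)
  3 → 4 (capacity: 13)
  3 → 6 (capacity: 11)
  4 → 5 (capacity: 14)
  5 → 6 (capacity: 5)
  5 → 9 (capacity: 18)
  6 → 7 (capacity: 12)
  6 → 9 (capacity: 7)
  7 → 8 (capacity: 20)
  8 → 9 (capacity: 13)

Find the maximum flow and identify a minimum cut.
Max flow = 10, Min cut edges: (0,1)

Maximum flow: 10
Minimum cut: (0,1)
Partition: S = [0], T = [1, 2, 3, 4, 5, 6, 7, 8, 9]

Max-flow min-cut theorem verified: both equal 10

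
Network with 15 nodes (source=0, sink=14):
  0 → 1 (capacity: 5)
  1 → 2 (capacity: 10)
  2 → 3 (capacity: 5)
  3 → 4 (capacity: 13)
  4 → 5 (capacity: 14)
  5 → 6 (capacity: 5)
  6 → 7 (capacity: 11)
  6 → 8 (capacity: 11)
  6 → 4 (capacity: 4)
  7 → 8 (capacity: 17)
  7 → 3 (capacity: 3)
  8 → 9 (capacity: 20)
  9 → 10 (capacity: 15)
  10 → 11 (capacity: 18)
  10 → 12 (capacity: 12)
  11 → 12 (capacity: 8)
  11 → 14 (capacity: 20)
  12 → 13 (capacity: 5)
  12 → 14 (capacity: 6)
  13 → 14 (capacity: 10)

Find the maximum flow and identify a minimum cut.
Max flow = 5, Min cut edges: (5,6)

Maximum flow: 5
Minimum cut: (5,6)
Partition: S = [0, 1, 2, 3, 4, 5], T = [6, 7, 8, 9, 10, 11, 12, 13, 14]

Max-flow min-cut theorem verified: both equal 5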